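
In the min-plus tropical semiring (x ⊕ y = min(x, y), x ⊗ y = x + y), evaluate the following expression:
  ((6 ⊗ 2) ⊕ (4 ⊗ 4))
((6 ⊗ 2) ⊕ (4 ⊗ 4)) = 8

Expand innermost to outermost. Recall ⊕ takes the minimum of its arguments and ⊗ takes their sum. Working out the expression ((6 ⊗ 2) ⊕ (4 ⊗ 4)) gives 8.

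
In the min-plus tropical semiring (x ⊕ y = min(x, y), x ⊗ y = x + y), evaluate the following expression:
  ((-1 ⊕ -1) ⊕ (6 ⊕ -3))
((-1 ⊕ -1) ⊕ (6 ⊕ -3)) = -3

Expand innermost to outermost. Recall ⊕ takes the minimum of its arguments and ⊗ takes their sum. Working out the expression ((-1 ⊕ -1) ⊕ (6 ⊕ -3)) gives -3.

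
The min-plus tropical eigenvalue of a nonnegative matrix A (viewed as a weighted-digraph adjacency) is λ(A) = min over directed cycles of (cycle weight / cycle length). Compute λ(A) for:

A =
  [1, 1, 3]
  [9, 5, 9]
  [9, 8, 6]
λ(A) = 1

Enumerate directed cycles and compute their means (weight / length). Sample:
  cycle 0 → 0: weight = 1, length = 1, mean = 1/1 ≈ 1.000
  cycle 1 → 1: weight = 5, length = 1, mean = 5/1 ≈ 5.000
  cycle 2 → 2: weight = 6, length = 1, mean = 6/1 ≈ 6.000
  cycle 0 → 1 → 0: weight = 10, length = 2, mean = 10/2 ≈ 5.000
  cycle 0 → 2 → 0: weight = 12, length = 2, mean = 12/2 ≈ 6.000
  cycle 1 → 0 → 1: weight = 10, length = 2, mean = 10/2 ≈ 5.000
Minimum mean = 1.000, attained e.g. along the cycle 0 → 0 with weight 1 and length 1. So λ(A) = 1/1 = 1.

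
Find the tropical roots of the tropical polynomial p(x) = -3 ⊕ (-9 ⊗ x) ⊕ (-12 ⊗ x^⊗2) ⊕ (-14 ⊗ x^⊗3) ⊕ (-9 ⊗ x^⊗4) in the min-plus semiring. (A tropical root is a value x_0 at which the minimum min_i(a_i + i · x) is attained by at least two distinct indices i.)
Roots: {-5, 2, 3, 6}

Each tropical root is a break point of the lower envelope of the lines y = a_i + i · x (there are 5 lines, with slopes 0, 1, ..., 4). Only the lines that attain the minimum somewhere contribute to roots; other lines are dominated. Here the surviving (envelope) indices are i = 4, i = 3, i = 2, i = 1, i = 0.
Intersections between consecutive envelope lines give the roots: for adjacent envelope indices i < j the intersection is x = (a_i − a_j) / (j − i). Reading off the sorted break points: {-5, 2, 3, 6}.
Verification: at each break x_0, at least two indices attain the minimum of min_i(a_i + i · x_0).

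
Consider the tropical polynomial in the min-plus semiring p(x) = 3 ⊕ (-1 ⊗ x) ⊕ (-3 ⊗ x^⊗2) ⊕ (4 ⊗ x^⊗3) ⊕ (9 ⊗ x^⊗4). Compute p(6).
p(6) = 3

A tropical monomial a ⊗ x^⊗i evaluates to a + i · x. Evaluating each term at x = 6:
  Term 0 contributes 3 + 0 · 6 = 3
  Term 1 contributes -1 + 1 · 6 = 5
  Term 2 contributes -3 + 2 · 6 = 9
  Term 3 contributes 4 + 3 · 6 = 22
  Term 4 contributes 9 + 4 · 6 = 33
p(6) = ⊕ of these = min[3, 5, 9, 22, 33] = 3.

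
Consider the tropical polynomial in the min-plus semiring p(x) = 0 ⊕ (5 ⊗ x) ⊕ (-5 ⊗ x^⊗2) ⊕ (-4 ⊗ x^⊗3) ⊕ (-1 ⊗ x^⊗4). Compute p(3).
p(3) = 0

A tropical monomial a ⊗ x^⊗i evaluates to a + i · x. Evaluating each term at x = 3:
  Term 0 contributes 0 + 0 · 3 = 0
  Term 1 contributes 5 + 1 · 3 = 8
  Term 2 contributes -5 + 2 · 3 = 1
  Term 3 contributes -4 + 3 · 3 = 5
  Term 4 contributes -1 + 4 · 3 = 11
p(3) = ⊕ of these = min[0, 8, 1, 5, 11] = 0.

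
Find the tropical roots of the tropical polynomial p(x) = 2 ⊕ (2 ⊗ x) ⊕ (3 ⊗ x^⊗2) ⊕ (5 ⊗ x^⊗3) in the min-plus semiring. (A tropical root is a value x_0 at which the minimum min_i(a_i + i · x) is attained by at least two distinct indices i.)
Roots: {-2, -1, 0}

Each tropical root is a break point of the lower envelope of the lines y = a_i + i · x (there are 4 lines, with slopes 0, 1, ..., 3). Only the lines that attain the minimum somewhere contribute to roots; other lines are dominated. Here the surviving (envelope) indices are i = 3, i = 2, i = 1, i = 0.
Intersections between consecutive envelope lines give the roots: for adjacent envelope indices i < j the intersection is x = (a_i − a_j) / (j − i). Reading off the sorted break points: {-2, -1, 0}.
Verification: at each break x_0, at least two indices attain the minimum of min_i(a_i + i · x_0).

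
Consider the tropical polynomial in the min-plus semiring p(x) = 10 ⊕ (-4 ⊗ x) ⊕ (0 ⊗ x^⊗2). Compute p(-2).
p(-2) = -6

A tropical monomial a ⊗ x^⊗i evaluates to a + i · x. Evaluating each term at x = -2:
  Term 0 contributes 10 + 0 · -2 = 10
  Term 1 contributes -4 + 1 · -2 = -6
  Term 2 contributes 0 + 2 · -2 = -4
p(-2) = ⊕ of these = min[10, -6, -4] = -6.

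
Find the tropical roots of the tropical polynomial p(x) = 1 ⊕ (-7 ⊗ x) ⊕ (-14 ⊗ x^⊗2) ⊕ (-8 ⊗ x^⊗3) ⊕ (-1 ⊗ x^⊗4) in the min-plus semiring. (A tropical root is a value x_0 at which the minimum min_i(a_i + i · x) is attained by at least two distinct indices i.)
Roots: {-7, -6, 7, 8}

Each tropical root is a break point of the lower envelope of the lines y = a_i + i · x (there are 5 lines, with slopes 0, 1, ..., 4). Only the lines that attain the minimum somewhere contribute to roots; other lines are dominated. Here the surviving (envelope) indices are i = 4, i = 3, i = 2, i = 1, i = 0.
Intersections between consecutive envelope lines give the roots: for adjacent envelope indices i < j the intersection is x = (a_i − a_j) / (j − i). Reading off the sorted break points: {-7, -6, 7, 8}.
Verification: at each break x_0, at least two indices attain the minimum of min_i(a_i + i · x_0).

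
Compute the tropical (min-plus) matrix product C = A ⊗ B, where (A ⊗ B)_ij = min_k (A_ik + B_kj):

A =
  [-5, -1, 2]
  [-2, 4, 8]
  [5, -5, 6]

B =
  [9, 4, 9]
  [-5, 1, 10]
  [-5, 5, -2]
A ⊗ B =
  [-6, -1, 0]
  [-1, 2, 6]
  [-10, -4, 4]

Apply the min-plus product entry-by-entry:
  C[0][0] = min over k of (A[0][0] + B[0][0] = -5 + 9 = 4, A[0][1] + B[1][0] = -1 + -5 = -6, A[0][2] + B[2][0] = 2 + -5 = -3) = -6 (attained at k = 1)
  C[0][1] = min over k of (A[0][0] + B[0][1] = -5 + 4 = -1, A[0][1] + B[1][1] = -1 + 1 = 0, A[0][2] + B[2][1] = 2 + 5 = 7) = -1 (attained at k = 0)
  C[0][2] = min over k of (A[0][0] + B[0][2] = -5 + 9 = 4, A[0][1] + B[1][2] = -1 + 10 = 9, A[0][2] + B[2][2] = 2 + -2 = 0) = 0 (attained at k = 2)
  C[1][0] = min over k of (A[1][0] + B[0][0] = -2 + 9 = 7, A[1][1] + B[1][0] = 4 + -5 = -1, A[1][2] + B[2][0] = 8 + -5 = 3) = -1 (attained at k = 1)
  C[1][1] = min over k of (A[1][0] + B[0][1] = -2 + 4 = 2, A[1][1] + B[1][1] = 4 + 1 = 5, A[1][2] + B[2][1] = 8 + 5 = 13) = 2 (attained at k = 0)
  C[1][2] = min over k of (A[1][0] + B[0][2] = -2 + 9 = 7, A[1][1] + B[1][2] = 4 + 10 = 14, A[1][2] + B[2][2] = 8 + -2 = 6) = 6 (attained at k = 2)
  C[2][0] = min over k of (A[2][0] + B[0][0] = 5 + 9 = 14, A[2][1] + B[1][0] = -5 + -5 = -10, A[2][2] + B[2][0] = 6 + -5 = 1) = -10 (attained at k = 1)
  C[2][1] = min over k of (A[2][0] + B[0][1] = 5 + 4 = 9, A[2][1] + B[1][1] = -5 + 1 = -4, A[2][2] + B[2][1] = 6 + 5 = 11) = -4 (attained at k = 1)
  C[2][2] = min over k of (A[2][0] + B[0][2] = 5 + 9 = 14, A[2][1] + B[1][2] = -5 + 10 = 5, A[2][2] + B[2][2] = 6 + -2 = 4) = 4 (attained at k = 2)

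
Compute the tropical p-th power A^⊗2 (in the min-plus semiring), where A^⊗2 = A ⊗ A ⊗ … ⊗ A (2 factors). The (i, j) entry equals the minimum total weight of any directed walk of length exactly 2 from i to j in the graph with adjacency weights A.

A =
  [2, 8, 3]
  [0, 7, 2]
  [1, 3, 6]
A^⊗2 =
  [4, 6, 5]
  [2, 5, 3]
  [3, 9, 4]

Each entry (A^⊗2)_ij equals the minimum over all length-2 walks i = v_0 → v_1 → … → v_2 = j of Σ_t A[v_t][v_{t+1}]. For example, for (i, j) = (0, 2) we minimise over 3 possible intermediate vertex sequences; the minimum is 5, attained along the walk 0 → 0 → 2.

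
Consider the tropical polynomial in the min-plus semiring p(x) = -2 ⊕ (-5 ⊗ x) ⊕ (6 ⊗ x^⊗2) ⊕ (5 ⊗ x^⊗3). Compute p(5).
p(5) = -2

A tropical monomial a ⊗ x^⊗i evaluates to a + i · x. Evaluating each term at x = 5:
  Term 0 contributes -2 + 0 · 5 = -2
  Term 1 contributes -5 + 1 · 5 = 0
  Term 2 contributes 6 + 2 · 5 = 16
  Term 3 contributes 5 + 3 · 5 = 20
p(5) = ⊕ of these = min[-2, 0, 16, 20] = -2.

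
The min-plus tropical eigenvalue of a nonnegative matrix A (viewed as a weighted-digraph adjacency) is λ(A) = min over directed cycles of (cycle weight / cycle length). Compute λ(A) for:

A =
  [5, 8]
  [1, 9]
λ(A) = 9/2

Enumerate directed cycles and compute their means (weight / length). Sample:
  cycle 0 → 0: weight = 5, length = 1, mean = 5/1 ≈ 5.000
  cycle 1 → 1: weight = 9, length = 1, mean = 9/1 ≈ 9.000
  cycle 0 → 1 → 0: weight = 9, length = 2, mean = 9/2 ≈ 4.500
  cycle 1 → 0 → 1: weight = 9, length = 2, mean = 9/2 ≈ 4.500
Minimum mean = 4.500, attained e.g. along the cycle 0 → 1 → 0 with weight 9 and length 2. So λ(A) = 9/2 = 9/2.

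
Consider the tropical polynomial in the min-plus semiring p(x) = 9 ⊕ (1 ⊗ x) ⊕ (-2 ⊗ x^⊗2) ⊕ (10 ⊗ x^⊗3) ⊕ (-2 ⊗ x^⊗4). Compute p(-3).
p(-3) = -14

A tropical monomial a ⊗ x^⊗i evaluates to a + i · x. Evaluating each term at x = -3:
  Term 0 contributes 9 + 0 · -3 = 9
  Term 1 contributes 1 + 1 · -3 = -2
  Term 2 contributes -2 + 2 · -3 = -8
  Term 3 contributes 10 + 3 · -3 = 1
  Term 4 contributes -2 + 4 · -3 = -14
p(-3) = ⊕ of these = min[9, -2, -8, 1, -14] = -14.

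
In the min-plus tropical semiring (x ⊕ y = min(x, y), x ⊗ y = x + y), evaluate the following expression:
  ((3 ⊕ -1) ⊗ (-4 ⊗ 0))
((3 ⊕ -1) ⊗ (-4 ⊗ 0)) = -5

Expand innermost to outermost. Recall ⊕ takes the minimum of its arguments and ⊗ takes their sum. Working out the expression ((3 ⊕ -1) ⊗ (-4 ⊗ 0)) gives -5.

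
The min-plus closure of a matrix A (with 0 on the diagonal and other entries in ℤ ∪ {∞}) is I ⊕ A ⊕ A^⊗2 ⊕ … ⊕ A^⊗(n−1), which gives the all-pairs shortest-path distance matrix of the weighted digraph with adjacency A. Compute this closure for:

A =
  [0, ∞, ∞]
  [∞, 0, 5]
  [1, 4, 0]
Closure =
  [0, ∞, ∞]
  [6, 0, 5]
  [1, 4, 0]

This is the Floyd-Warshall all-pairs shortest-path computation. For each intermediate vertex k = 0, 1, …, 2, update dist[i][j] ← min(dist[i][j], dist[i][k] + dist[k][j]). The final matrix gives, for each (i, j), the minimum total weight of any directed path from i to j (possibly empty when i = j).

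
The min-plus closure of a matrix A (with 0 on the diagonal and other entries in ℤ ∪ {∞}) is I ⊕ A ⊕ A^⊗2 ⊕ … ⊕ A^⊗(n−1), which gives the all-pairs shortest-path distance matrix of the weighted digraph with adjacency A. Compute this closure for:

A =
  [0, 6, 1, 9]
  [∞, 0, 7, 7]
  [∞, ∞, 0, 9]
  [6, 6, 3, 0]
Closure =
  [0, 6, 1, 9]
  [13, 0, 7, 7]
  [15, 15, 0, 9]
  [6, 6, 3, 0]

This is the Floyd-Warshall all-pairs shortest-path computation. For each intermediate vertex k = 0, 1, …, 3, update dist[i][j] ← min(dist[i][j], dist[i][k] + dist[k][j]). The final matrix gives, for each (i, j), the minimum total weight of any directed path from i to j (possibly empty when i = j).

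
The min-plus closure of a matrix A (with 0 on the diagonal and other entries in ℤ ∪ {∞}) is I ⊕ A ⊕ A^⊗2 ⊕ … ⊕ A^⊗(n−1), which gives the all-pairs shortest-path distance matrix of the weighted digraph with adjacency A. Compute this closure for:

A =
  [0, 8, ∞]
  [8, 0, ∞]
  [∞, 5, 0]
Closure =
  [0, 8, ∞]
  [8, 0, ∞]
  [13, 5, 0]

This is the Floyd-Warshall all-pairs shortest-path computation. For each intermediate vertex k = 0, 1, …, 2, update dist[i][j] ← min(dist[i][j], dist[i][k] + dist[k][j]). The final matrix gives, for each (i, j), the minimum total weight of any directed path from i to j (possibly empty when i = j).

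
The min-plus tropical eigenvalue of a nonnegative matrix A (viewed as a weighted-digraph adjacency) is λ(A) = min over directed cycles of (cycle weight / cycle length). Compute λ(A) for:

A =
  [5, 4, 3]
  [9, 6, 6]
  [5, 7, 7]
λ(A) = 4

Enumerate directed cycles and compute their means (weight / length). Sample:
  cycle 0 → 0: weight = 5, length = 1, mean = 5/1 ≈ 5.000
  cycle 1 → 1: weight = 6, length = 1, mean = 6/1 ≈ 6.000
  cycle 2 → 2: weight = 7, length = 1, mean = 7/1 ≈ 7.000
  cycle 0 → 1 → 0: weight = 13, length = 2, mean = 13/2 ≈ 6.500
  cycle 0 → 2 → 0: weight = 8, length = 2, mean = 8/2 ≈ 4.000
  cycle 1 → 0 → 1: weight = 13, length = 2, mean = 13/2 ≈ 6.500
Minimum mean = 4.000, attained e.g. along the cycle 0 → 2 → 0 with weight 8 and length 2. So λ(A) = 8/2 = 4.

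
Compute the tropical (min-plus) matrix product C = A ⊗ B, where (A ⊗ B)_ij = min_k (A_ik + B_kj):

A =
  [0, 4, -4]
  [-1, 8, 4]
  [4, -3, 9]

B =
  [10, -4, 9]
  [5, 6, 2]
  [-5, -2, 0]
A ⊗ B =
  [-9, -6, -4]
  [-1, -5, 4]
  [2, 0, -1]

Apply the min-plus product entry-by-entry:
  C[0][0] = min over k of (A[0][0] + B[0][0] = 0 + 10 = 10, A[0][1] + B[1][0] = 4 + 5 = 9, A[0][2] + B[2][0] = -4 + -5 = -9) = -9 (attained at k = 2)
  C[0][1] = min over k of (A[0][0] + B[0][1] = 0 + -4 = -4, A[0][1] + B[1][1] = 4 + 6 = 10, A[0][2] + B[2][1] = -4 + -2 = -6) = -6 (attained at k = 2)
  C[0][2] = min over k of (A[0][0] + B[0][2] = 0 + 9 = 9, A[0][1] + B[1][2] = 4 + 2 = 6, A[0][2] + B[2][2] = -4 + 0 = -4) = -4 (attained at k = 2)
  C[1][0] = min over k of (A[1][0] + B[0][0] = -1 + 10 = 9, A[1][1] + B[1][0] = 8 + 5 = 13, A[1][2] + B[2][0] = 4 + -5 = -1) = -1 (attained at k = 2)
  C[1][1] = min over k of (A[1][0] + B[0][1] = -1 + -4 = -5, A[1][1] + B[1][1] = 8 + 6 = 14, A[1][2] + B[2][1] = 4 + -2 = 2) = -5 (attained at k = 0)
  C[1][2] = min over k of (A[1][0] + B[0][2] = -1 + 9 = 8, A[1][1] + B[1][2] = 8 + 2 = 10, A[1][2] + B[2][2] = 4 + 0 = 4) = 4 (attained at k = 2)
  C[2][0] = min over k of (A[2][0] + B[0][0] = 4 + 10 = 14, A[2][1] + B[1][0] = -3 + 5 = 2, A[2][2] + B[2][0] = 9 + -5 = 4) = 2 (attained at k = 1)
  C[2][1] = min over k of (A[2][0] + B[0][1] = 4 + -4 = 0, A[2][1] + B[1][1] = -3 + 6 = 3, A[2][2] + B[2][1] = 9 + -2 = 7) = 0 (attained at k = 0)
  C[2][2] = min over k of (A[2][0] + B[0][2] = 4 + 9 = 13, A[2][1] + B[1][2] = -3 + 2 = -1, A[2][2] + B[2][2] = 9 + 0 = 9) = -1 (attained at k = 1)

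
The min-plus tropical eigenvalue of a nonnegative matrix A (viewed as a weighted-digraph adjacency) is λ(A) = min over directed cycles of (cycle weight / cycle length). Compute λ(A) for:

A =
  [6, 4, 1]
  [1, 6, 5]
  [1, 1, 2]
λ(A) = 1

Enumerate directed cycles and compute their means (weight / length). Sample:
  cycle 0 → 0: weight = 6, length = 1, mean = 6/1 ≈ 6.000
  cycle 1 → 1: weight = 6, length = 1, mean = 6/1 ≈ 6.000
  cycle 2 → 2: weight = 2, length = 1, mean = 2/1 ≈ 2.000
  cycle 0 → 1 → 0: weight = 5, length = 2, mean = 5/2 ≈ 2.500
  cycle 0 → 2 → 0: weight = 2, length = 2, mean = 2/2 ≈ 1.000
  cycle 1 → 0 → 1: weight = 5, length = 2, mean = 5/2 ≈ 2.500
Minimum mean = 1.000, attained e.g. along the cycle 0 → 2 → 0 with weight 2 and length 2. So λ(A) = 2/2 = 1.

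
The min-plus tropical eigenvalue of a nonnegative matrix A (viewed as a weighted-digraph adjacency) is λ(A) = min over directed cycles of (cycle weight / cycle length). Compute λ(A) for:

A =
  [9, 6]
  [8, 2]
λ(A) = 2

Enumerate directed cycles and compute their means (weight / length). Sample:
  cycle 0 → 0: weight = 9, length = 1, mean = 9/1 ≈ 9.000
  cycle 1 → 1: weight = 2, length = 1, mean = 2/1 ≈ 2.000
  cycle 0 → 1 → 0: weight = 14, length = 2, mean = 14/2 ≈ 7.000
  cycle 1 → 0 → 1: weight = 14, length = 2, mean = 14/2 ≈ 7.000
Minimum mean = 2.000, attained e.g. along the cycle 1 → 1 with weight 2 and length 1. So λ(A) = 2/1 = 2.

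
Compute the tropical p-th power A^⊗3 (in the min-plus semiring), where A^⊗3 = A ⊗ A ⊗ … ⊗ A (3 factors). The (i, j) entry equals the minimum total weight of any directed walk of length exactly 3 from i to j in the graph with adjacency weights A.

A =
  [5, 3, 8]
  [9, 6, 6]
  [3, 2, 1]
A^⊗3 =
  [12, 11, 10]
  [10, 9, 8]
  [5, 4, 3]

Each entry (A^⊗3)_ij equals the minimum over all length-3 walks i = v_0 → v_1 → … → v_3 = j of Σ_t A[v_t][v_{t+1}]. For example, for (i, j) = (0, 2) we minimise over 9 possible intermediate vertex sequences; the minimum is 10, attained along the walk 0 → 1 → 2 → 2.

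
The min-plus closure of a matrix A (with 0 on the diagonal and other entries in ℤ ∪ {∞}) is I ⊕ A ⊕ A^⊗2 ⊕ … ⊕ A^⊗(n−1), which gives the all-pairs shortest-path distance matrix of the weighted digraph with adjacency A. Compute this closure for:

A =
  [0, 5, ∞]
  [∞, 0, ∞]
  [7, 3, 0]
Closure =
  [0, 5, ∞]
  [∞, 0, ∞]
  [7, 3, 0]

This is the Floyd-Warshall all-pairs shortest-path computation. For each intermediate vertex k = 0, 1, …, 2, update dist[i][j] ← min(dist[i][j], dist[i][k] + dist[k][j]). The final matrix gives, for each (i, j), the minimum total weight of any directed path from i to j (possibly empty when i = j).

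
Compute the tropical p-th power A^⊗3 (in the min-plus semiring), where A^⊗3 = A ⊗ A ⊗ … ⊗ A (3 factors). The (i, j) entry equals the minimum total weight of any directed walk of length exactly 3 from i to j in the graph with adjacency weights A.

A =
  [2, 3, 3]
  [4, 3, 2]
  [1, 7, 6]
A^⊗3 =
  [6, 7, 7]
  [5, 6, 6]
  [5, 6, 6]

Each entry (A^⊗3)_ij equals the minimum over all length-3 walks i = v_0 → v_1 → … → v_3 = j of Σ_t A[v_t][v_{t+1}]. For example, for (i, j) = (0, 2) we minimise over 9 possible intermediate vertex sequences; the minimum is 7, attained along the walk 0 → 0 → 0 → 2.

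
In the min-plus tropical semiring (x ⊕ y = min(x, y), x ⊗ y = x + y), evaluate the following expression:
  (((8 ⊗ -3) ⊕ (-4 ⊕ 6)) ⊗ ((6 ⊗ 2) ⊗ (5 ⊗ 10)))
(((8 ⊗ -3) ⊕ (-4 ⊕ 6)) ⊗ ((6 ⊗ 2) ⊗ (5 ⊗ 10))) = 19

Expand innermost to outermost. Recall ⊕ takes the minimum of its arguments and ⊗ takes their sum. Working out the expression (((8 ⊗ -3) ⊕ (-4 ⊕ 6)) ⊗ ((6 ⊗ 2) ⊗ (5 ⊗ 10))) gives 19.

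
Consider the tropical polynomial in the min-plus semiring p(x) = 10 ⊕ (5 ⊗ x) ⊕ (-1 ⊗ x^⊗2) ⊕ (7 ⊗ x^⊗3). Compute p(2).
p(2) = 3

A tropical monomial a ⊗ x^⊗i evaluates to a + i · x. Evaluating each term at x = 2:
  Term 0 contributes 10 + 0 · 2 = 10
  Term 1 contributes 5 + 1 · 2 = 7
  Term 2 contributes -1 + 2 · 2 = 3
  Term 3 contributes 7 + 3 · 2 = 13
p(2) = ⊕ of these = min[10, 7, 3, 13] = 3.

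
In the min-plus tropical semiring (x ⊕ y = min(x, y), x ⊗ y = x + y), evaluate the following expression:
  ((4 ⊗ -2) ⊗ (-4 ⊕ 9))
((4 ⊗ -2) ⊗ (-4 ⊕ 9)) = -2

Expand innermost to outermost. Recall ⊕ takes the minimum of its arguments and ⊗ takes their sum. Working out the expression ((4 ⊗ -2) ⊗ (-4 ⊕ 9)) gives -2.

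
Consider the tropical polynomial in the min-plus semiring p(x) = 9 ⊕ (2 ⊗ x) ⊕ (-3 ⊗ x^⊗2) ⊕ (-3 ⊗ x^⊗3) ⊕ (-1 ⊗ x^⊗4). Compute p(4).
p(4) = 5

A tropical monomial a ⊗ x^⊗i evaluates to a + i · x. Evaluating each term at x = 4:
  Term 0 contributes 9 + 0 · 4 = 9
  Term 1 contributes 2 + 1 · 4 = 6
  Term 2 contributes -3 + 2 · 4 = 5
  Term 3 contributes -3 + 3 · 4 = 9
  Term 4 contributes -1 + 4 · 4 = 15
p(4) = ⊕ of these = min[9, 6, 5, 9, 15] = 5.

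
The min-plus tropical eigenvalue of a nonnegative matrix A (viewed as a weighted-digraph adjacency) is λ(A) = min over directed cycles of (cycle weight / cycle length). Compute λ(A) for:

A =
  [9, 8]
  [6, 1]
λ(A) = 1

Enumerate directed cycles and compute their means (weight / length). Sample:
  cycle 0 → 0: weight = 9, length = 1, mean = 9/1 ≈ 9.000
  cycle 1 → 1: weight = 1, length = 1, mean = 1/1 ≈ 1.000
  cycle 0 → 1 → 0: weight = 14, length = 2, mean = 14/2 ≈ 7.000
  cycle 1 → 0 → 1: weight = 14, length = 2, mean = 14/2 ≈ 7.000
Minimum mean = 1.000, attained e.g. along the cycle 1 → 1 with weight 1 and length 1. So λ(A) = 1/1 = 1.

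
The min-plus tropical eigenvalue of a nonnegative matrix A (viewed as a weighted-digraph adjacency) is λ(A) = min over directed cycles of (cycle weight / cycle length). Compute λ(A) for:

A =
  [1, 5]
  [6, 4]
λ(A) = 1

Enumerate directed cycles and compute their means (weight / length). Sample:
  cycle 0 → 0: weight = 1, length = 1, mean = 1/1 ≈ 1.000
  cycle 1 → 1: weight = 4, length = 1, mean = 4/1 ≈ 4.000
  cycle 0 → 1 → 0: weight = 11, length = 2, mean = 11/2 ≈ 5.500
  cycle 1 → 0 → 1: weight = 11, length = 2, mean = 11/2 ≈ 5.500
Minimum mean = 1.000, attained e.g. along the cycle 0 → 0 with weight 1 and length 1. So λ(A) = 1/1 = 1.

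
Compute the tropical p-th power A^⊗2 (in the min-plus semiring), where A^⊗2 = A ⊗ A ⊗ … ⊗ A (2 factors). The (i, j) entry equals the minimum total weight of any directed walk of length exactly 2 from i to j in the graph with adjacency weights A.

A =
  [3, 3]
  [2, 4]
A^⊗2 =
  [5, 6]
  [5, 5]

Each entry (A^⊗2)_ij equals the minimum over all length-2 walks i = v_0 → v_1 → … → v_2 = j of Σ_t A[v_t][v_{t+1}]. For example, for (i, j) = (0, 1) we minimise over 2 possible intermediate vertex sequences; the minimum is 6, attained along the walk 0 → 0 → 1.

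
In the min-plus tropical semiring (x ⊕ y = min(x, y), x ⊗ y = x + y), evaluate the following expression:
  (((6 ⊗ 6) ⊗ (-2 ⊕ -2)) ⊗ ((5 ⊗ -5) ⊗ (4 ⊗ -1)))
(((6 ⊗ 6) ⊗ (-2 ⊕ -2)) ⊗ ((5 ⊗ -5) ⊗ (4 ⊗ -1))) = 13

Expand innermost to outermost. Recall ⊕ takes the minimum of its arguments and ⊗ takes their sum. Working out the expression (((6 ⊗ 6) ⊗ (-2 ⊕ -2)) ⊗ ((5 ⊗ -5) ⊗ (4 ⊗ -1))) gives 13.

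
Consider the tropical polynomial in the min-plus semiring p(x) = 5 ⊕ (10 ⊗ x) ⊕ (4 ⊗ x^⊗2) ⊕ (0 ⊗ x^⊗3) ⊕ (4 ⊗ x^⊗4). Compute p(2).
p(2) = 5

A tropical monomial a ⊗ x^⊗i evaluates to a + i · x. Evaluating each term at x = 2:
  Term 0 contributes 5 + 0 · 2 = 5
  Term 1 contributes 10 + 1 · 2 = 12
  Term 2 contributes 4 + 2 · 2 = 8
  Term 3 contributes 0 + 3 · 2 = 6
  Term 4 contributes 4 + 4 · 2 = 12
p(2) = ⊕ of these = min[5, 12, 8, 6, 12] = 5.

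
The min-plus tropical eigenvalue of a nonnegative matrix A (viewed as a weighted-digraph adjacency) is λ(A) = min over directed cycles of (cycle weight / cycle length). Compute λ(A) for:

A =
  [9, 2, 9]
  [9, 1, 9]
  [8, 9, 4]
λ(A) = 1

Enumerate directed cycles and compute their means (weight / length). Sample:
  cycle 0 → 0: weight = 9, length = 1, mean = 9/1 ≈ 9.000
  cycle 1 → 1: weight = 1, length = 1, mean = 1/1 ≈ 1.000
  cycle 2 → 2: weight = 4, length = 1, mean = 4/1 ≈ 4.000
  cycle 0 → 1 → 0: weight = 11, length = 2, mean = 11/2 ≈ 5.500
  cycle 0 → 2 → 0: weight = 17, length = 2, mean = 17/2 ≈ 8.500
  cycle 1 → 0 → 1: weight = 11, length = 2, mean = 11/2 ≈ 5.500
Minimum mean = 1.000, attained e.g. along the cycle 1 → 1 with weight 1 and length 1. So λ(A) = 1/1 = 1.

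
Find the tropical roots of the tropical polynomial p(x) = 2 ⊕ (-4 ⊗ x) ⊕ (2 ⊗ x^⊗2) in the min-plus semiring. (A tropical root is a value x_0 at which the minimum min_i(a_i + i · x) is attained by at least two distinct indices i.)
Roots: {-6, 6}

Each tropical root is a break point of the lower envelope of the lines y = a_i + i · x (there are 3 lines, with slopes 0, 1, ..., 2). Only the lines that attain the minimum somewhere contribute to roots; other lines are dominated. Here the surviving (envelope) indices are i = 2, i = 1, i = 0.
Intersections between consecutive envelope lines give the roots: for adjacent envelope indices i < j the intersection is x = (a_i − a_j) / (j − i). Reading off the sorted break points: {-6, 6}.
Verification: at each break x_0, at least two indices attain the minimum of min_i(a_i + i · x_0).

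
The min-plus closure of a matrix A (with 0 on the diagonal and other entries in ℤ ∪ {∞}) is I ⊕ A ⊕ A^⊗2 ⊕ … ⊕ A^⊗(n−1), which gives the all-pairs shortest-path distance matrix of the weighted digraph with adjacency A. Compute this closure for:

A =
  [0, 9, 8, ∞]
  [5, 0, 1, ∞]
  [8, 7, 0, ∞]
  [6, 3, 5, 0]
Closure =
  [0, 9, 8, ∞]
  [5, 0, 1, ∞]
  [8, 7, 0, ∞]
  [6, 3, 4, 0]

This is the Floyd-Warshall all-pairs shortest-path computation. For each intermediate vertex k = 0, 1, …, 3, update dist[i][j] ← min(dist[i][j], dist[i][k] + dist[k][j]). The final matrix gives, for each (i, j), the minimum total weight of any directed path from i to j (possibly empty when i = j).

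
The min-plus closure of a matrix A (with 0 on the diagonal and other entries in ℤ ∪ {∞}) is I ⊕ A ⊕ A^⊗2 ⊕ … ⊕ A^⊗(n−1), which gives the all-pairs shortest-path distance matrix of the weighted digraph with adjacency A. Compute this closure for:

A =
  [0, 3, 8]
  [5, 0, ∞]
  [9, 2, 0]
Closure =
  [0, 3, 8]
  [5, 0, 13]
  [7, 2, 0]

This is the Floyd-Warshall all-pairs shortest-path computation. For each intermediate vertex k = 0, 1, …, 2, update dist[i][j] ← min(dist[i][j], dist[i][k] + dist[k][j]). The final matrix gives, for each (i, j), the minimum total weight of any directed path from i to j (possibly empty when i = j).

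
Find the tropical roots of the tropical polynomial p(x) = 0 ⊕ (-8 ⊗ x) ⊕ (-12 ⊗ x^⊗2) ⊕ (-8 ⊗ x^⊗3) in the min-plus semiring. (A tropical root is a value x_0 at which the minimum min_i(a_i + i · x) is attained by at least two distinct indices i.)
Roots: {-4, 4, 8}

Each tropical root is a break point of the lower envelope of the lines y = a_i + i · x (there are 4 lines, with slopes 0, 1, ..., 3). Only the lines that attain the minimum somewhere contribute to roots; other lines are dominated. Here the surviving (envelope) indices are i = 3, i = 2, i = 1, i = 0.
Intersections between consecutive envelope lines give the roots: for adjacent envelope indices i < j the intersection is x = (a_i − a_j) / (j − i). Reading off the sorted break points: {-4, 4, 8}.
Verification: at each break x_0, at least two indices attain the minimum of min_i(a_i + i · x_0).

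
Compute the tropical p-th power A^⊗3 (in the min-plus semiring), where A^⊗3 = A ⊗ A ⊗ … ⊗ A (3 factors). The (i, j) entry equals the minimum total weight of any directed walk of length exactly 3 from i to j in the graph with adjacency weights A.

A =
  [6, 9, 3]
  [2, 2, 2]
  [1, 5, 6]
A^⊗3 =
  [10, 10, 7]
  [5, 6, 6]
  [5, 9, 9]

Each entry (A^⊗3)_ij equals the minimum over all length-3 walks i = v_0 → v_1 → … → v_3 = j of Σ_t A[v_t][v_{t+1}]. For example, for (i, j) = (0, 2) we minimise over 9 possible intermediate vertex sequences; the minimum is 7, attained along the walk 0 → 2 → 0 → 2.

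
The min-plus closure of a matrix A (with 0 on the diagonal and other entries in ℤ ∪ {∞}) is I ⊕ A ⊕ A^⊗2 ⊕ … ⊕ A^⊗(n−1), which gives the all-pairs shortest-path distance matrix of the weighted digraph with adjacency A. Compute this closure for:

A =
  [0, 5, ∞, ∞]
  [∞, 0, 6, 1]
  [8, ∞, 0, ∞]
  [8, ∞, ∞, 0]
Closure =
  [0, 5, 11, 6]
  [9, 0, 6, 1]
  [8, 13, 0, 14]
  [8, 13, 19, 0]

This is the Floyd-Warshall all-pairs shortest-path computation. For each intermediate vertex k = 0, 1, …, 3, update dist[i][j] ← min(dist[i][j], dist[i][k] + dist[k][j]). The final matrix gives, for each (i, j), the minimum total weight of any directed path from i to j (possibly empty when i = j).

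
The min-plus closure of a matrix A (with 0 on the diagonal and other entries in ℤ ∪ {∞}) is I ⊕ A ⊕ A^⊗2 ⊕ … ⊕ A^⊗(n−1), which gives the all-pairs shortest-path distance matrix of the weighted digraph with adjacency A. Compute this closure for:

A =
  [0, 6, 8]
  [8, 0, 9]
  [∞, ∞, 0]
Closure =
  [0, 6, 8]
  [8, 0, 9]
  [∞, ∞, 0]

This is the Floyd-Warshall all-pairs shortest-path computation. For each intermediate vertex k = 0, 1, …, 2, update dist[i][j] ← min(dist[i][j], dist[i][k] + dist[k][j]). The final matrix gives, for each (i, j), the minimum total weight of any directed path from i to j (possibly empty when i = j).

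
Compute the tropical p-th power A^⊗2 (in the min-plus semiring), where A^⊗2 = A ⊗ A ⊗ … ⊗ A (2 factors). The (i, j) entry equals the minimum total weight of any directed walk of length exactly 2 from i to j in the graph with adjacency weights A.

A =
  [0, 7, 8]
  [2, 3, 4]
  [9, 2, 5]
A^⊗2 =
  [0, 7, 8]
  [2, 6, 7]
  [4, 5, 6]

Each entry (A^⊗2)_ij equals the minimum over all length-2 walks i = v_0 → v_1 → … → v_2 = j of Σ_t A[v_t][v_{t+1}]. For example, for (i, j) = (0, 2) we minimise over 3 possible intermediate vertex sequences; the minimum is 8, attained along the walk 0 → 0 → 2.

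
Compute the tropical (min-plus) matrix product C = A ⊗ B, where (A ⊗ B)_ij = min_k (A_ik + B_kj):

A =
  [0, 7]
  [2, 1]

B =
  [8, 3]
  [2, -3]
A ⊗ B =
  [8, 3]
  [3, -2]

Apply the min-plus product entry-by-entry:
  C[0][0] = min over k of (A[0][0] + B[0][0] = 0 + 8 = 8, A[0][1] + B[1][0] = 7 + 2 = 9) = 8 (attained at k = 0)
  C[0][1] = min over k of (A[0][0] + B[0][1] = 0 + 3 = 3, A[0][1] + B[1][1] = 7 + -3 = 4) = 3 (attained at k = 0)
  C[1][0] = min over k of (A[1][0] + B[0][0] = 2 + 8 = 10, A[1][1] + B[1][0] = 1 + 2 = 3) = 3 (attained at k = 1)
  C[1][1] = min over k of (A[1][0] + B[0][1] = 2 + 3 = 5, A[1][1] + B[1][1] = 1 + -3 = -2) = -2 (attained at k = 1)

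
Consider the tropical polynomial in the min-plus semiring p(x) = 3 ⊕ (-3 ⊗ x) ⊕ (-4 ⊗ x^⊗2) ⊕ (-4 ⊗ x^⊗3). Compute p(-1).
p(-1) = -7

A tropical monomial a ⊗ x^⊗i evaluates to a + i · x. Evaluating each term at x = -1:
  Term 0 contributes 3 + 0 · -1 = 3
  Term 1 contributes -3 + 1 · -1 = -4
  Term 2 contributes -4 + 2 · -1 = -6
  Term 3 contributes -4 + 3 · -1 = -7
p(-1) = ⊕ of these = min[3, -4, -6, -7] = -7.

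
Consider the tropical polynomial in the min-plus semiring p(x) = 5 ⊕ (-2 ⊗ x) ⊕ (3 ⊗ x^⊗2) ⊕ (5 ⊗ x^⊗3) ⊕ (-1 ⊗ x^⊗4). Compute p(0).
p(0) = -2

A tropical monomial a ⊗ x^⊗i evaluates to a + i · x. Evaluating each term at x = 0:
  Term 0 contributes 5 + 0 · 0 = 5
  Term 1 contributes -2 + 1 · 0 = -2
  Term 2 contributes 3 + 2 · 0 = 3
  Term 3 contributes 5 + 3 · 0 = 5
  Term 4 contributes -1 + 4 · 0 = -1
p(0) = ⊕ of these = min[5, -2, 3, 5, -1] = -2.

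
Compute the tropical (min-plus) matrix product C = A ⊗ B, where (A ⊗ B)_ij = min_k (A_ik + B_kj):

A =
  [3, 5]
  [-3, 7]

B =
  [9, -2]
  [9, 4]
A ⊗ B =
  [12, 1]
  [6, -5]

Apply the min-plus product entry-by-entry:
  C[0][0] = min over k of (A[0][0] + B[0][0] = 3 + 9 = 12, A[0][1] + B[1][0] = 5 + 9 = 14) = 12 (attained at k = 0)
  C[0][1] = min over k of (A[0][0] + B[0][1] = 3 + -2 = 1, A[0][1] + B[1][1] = 5 + 4 = 9) = 1 (attained at k = 0)
  C[1][0] = min over k of (A[1][0] + B[0][0] = -3 + 9 = 6, A[1][1] + B[1][0] = 7 + 9 = 16) = 6 (attained at k = 0)
  C[1][1] = min over k of (A[1][0] + B[0][1] = -3 + -2 = -5, A[1][1] + B[1][1] = 7 + 4 = 11) = -5 (attained at k = 0)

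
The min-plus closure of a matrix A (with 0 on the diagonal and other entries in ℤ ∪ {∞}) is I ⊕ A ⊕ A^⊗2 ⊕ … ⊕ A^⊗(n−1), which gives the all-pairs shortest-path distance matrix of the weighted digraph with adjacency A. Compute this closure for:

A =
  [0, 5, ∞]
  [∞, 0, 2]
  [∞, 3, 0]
Closure =
  [0, 5, 7]
  [∞, 0, 2]
  [∞, 3, 0]

This is the Floyd-Warshall all-pairs shortest-path computation. For each intermediate vertex k = 0, 1, …, 2, update dist[i][j] ← min(dist[i][j], dist[i][k] + dist[k][j]). The final matrix gives, for each (i, j), the minimum total weight of any directed path from i to j (possibly empty when i = j).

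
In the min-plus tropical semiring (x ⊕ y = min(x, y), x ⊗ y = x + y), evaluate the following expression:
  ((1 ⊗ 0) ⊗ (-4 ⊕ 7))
((1 ⊗ 0) ⊗ (-4 ⊕ 7)) = -3

Expand innermost to outermost. Recall ⊕ takes the minimum of its arguments and ⊗ takes their sum. Working out the expression ((1 ⊗ 0) ⊗ (-4 ⊕ 7)) gives -3.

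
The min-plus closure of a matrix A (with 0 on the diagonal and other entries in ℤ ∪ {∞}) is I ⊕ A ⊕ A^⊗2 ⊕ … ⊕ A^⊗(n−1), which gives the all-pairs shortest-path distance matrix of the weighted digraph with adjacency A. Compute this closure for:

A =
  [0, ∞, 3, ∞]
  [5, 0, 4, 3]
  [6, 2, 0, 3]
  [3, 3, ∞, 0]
Closure =
  [0, 5, 3, 6]
  [5, 0, 4, 3]
  [6, 2, 0, 3]
  [3, 3, 6, 0]

This is the Floyd-Warshall all-pairs shortest-path computation. For each intermediate vertex k = 0, 1, …, 3, update dist[i][j] ← min(dist[i][j], dist[i][k] + dist[k][j]). The final matrix gives, for each (i, j), the minimum total weight of any directed path from i to j (possibly empty when i = j).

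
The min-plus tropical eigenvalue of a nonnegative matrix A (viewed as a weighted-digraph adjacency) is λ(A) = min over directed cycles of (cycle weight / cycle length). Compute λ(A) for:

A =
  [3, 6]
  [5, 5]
λ(A) = 3

Enumerate directed cycles and compute their means (weight / length). Sample:
  cycle 0 → 0: weight = 3, length = 1, mean = 3/1 ≈ 3.000
  cycle 1 → 1: weight = 5, length = 1, mean = 5/1 ≈ 5.000
  cycle 0 → 1 → 0: weight = 11, length = 2, mean = 11/2 ≈ 5.500
  cycle 1 → 0 → 1: weight = 11, length = 2, mean = 11/2 ≈ 5.500
Minimum mean = 3.000, attained e.g. along the cycle 0 → 0 with weight 3 and length 1. So λ(A) = 3/1 = 3.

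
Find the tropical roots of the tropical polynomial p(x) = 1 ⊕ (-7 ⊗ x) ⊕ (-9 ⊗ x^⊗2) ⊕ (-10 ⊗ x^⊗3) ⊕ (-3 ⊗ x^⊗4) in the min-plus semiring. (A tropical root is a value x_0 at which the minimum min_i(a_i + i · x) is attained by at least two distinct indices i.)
Roots: {-7, 1, 2, 8}

Each tropical root is a break point of the lower envelope of the lines y = a_i + i · x (there are 5 lines, with slopes 0, 1, ..., 4). Only the lines that attain the minimum somewhere contribute to roots; other lines are dominated. Here the surviving (envelope) indices are i = 4, i = 3, i = 2, i = 1, i = 0.
Intersections between consecutive envelope lines give the roots: for adjacent envelope indices i < j the intersection is x = (a_i − a_j) / (j − i). Reading off the sorted break points: {-7, 1, 2, 8}.
Verification: at each break x_0, at least two indices attain the minimum of min_i(a_i + i · x_0).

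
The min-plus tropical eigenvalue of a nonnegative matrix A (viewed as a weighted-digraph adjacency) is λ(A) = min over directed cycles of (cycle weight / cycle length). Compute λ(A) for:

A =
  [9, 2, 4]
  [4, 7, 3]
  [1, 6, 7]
λ(A) = 2

Enumerate directed cycles and compute their means (weight / length). Sample:
  cycle 0 → 0: weight = 9, length = 1, mean = 9/1 ≈ 9.000
  cycle 1 → 1: weight = 7, length = 1, mean = 7/1 ≈ 7.000
  cycle 2 → 2: weight = 7, length = 1, mean = 7/1 ≈ 7.000
  cycle 0 → 1 → 0: weight = 6, length = 2, mean = 6/2 ≈ 3.000
  cycle 0 → 2 → 0: weight = 5, length = 2, mean = 5/2 ≈ 2.500
  cycle 1 → 0 → 1: weight = 6, length = 2, mean = 6/2 ≈ 3.000
Minimum mean = 2.000, attained e.g. along the cycle 0 → 1 → 2 → 0 with weight 6 and length 3. So λ(A) = 6/3 = 2.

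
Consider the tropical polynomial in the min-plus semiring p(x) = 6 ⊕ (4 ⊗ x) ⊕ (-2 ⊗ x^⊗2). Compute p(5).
p(5) = 6

A tropical monomial a ⊗ x^⊗i evaluates to a + i · x. Evaluating each term at x = 5:
  Term 0 contributes 6 + 0 · 5 = 6
  Term 1 contributes 4 + 1 · 5 = 9
  Term 2 contributes -2 + 2 · 5 = 8
p(5) = ⊕ of these = min[6, 9, 8] = 6.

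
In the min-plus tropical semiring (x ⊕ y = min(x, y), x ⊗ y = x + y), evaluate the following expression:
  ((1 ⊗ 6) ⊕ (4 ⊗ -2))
((1 ⊗ 6) ⊕ (4 ⊗ -2)) = 2

Expand innermost to outermost. Recall ⊕ takes the minimum of its arguments and ⊗ takes their sum. Working out the expression ((1 ⊗ 6) ⊕ (4 ⊗ -2)) gives 2.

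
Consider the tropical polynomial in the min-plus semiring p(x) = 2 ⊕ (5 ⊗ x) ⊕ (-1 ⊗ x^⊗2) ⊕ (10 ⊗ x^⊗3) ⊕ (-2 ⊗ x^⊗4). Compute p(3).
p(3) = 2

A tropical monomial a ⊗ x^⊗i evaluates to a + i · x. Evaluating each term at x = 3:
  Term 0 contributes 2 + 0 · 3 = 2
  Term 1 contributes 5 + 1 · 3 = 8
  Term 2 contributes -1 + 2 · 3 = 5
  Term 3 contributes 10 + 3 · 3 = 19
  Term 4 contributes -2 + 4 · 3 = 10
p(3) = ⊕ of these = min[2, 8, 5, 19, 10] = 2.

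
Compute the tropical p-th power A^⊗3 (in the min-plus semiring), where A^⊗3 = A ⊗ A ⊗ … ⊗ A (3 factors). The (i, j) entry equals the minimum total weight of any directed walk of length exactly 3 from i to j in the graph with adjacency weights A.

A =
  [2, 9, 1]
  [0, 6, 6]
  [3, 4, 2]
A^⊗3 =
  [5, 7, 5]
  [4, 5, 3]
  [6, 8, 5]

Each entry (A^⊗3)_ij equals the minimum over all length-3 walks i = v_0 → v_1 → … → v_3 = j of Σ_t A[v_t][v_{t+1}]. For example, for (i, j) = (0, 2) we minimise over 9 possible intermediate vertex sequences; the minimum is 5, attained along the walk 0 → 0 → 0 → 2.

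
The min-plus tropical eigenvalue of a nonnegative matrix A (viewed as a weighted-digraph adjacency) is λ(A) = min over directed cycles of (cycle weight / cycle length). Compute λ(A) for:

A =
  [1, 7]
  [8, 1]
λ(A) = 1

Enumerate directed cycles and compute their means (weight / length). Sample:
  cycle 0 → 0: weight = 1, length = 1, mean = 1/1 ≈ 1.000
  cycle 1 → 1: weight = 1, length = 1, mean = 1/1 ≈ 1.000
  cycle 0 → 1 → 0: weight = 15, length = 2, mean = 15/2 ≈ 7.500
  cycle 1 → 0 → 1: weight = 15, length = 2, mean = 15/2 ≈ 7.500
Minimum mean = 1.000, attained e.g. along the cycle 0 → 0 with weight 1 and length 1. So λ(A) = 1/1 = 1.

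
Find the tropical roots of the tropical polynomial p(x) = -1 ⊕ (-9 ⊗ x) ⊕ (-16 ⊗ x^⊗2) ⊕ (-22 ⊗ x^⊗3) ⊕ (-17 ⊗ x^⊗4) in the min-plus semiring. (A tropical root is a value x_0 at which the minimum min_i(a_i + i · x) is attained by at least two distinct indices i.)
Roots: {-5, 6, 7, 8}

Each tropical root is a break point of the lower envelope of the lines y = a_i + i · x (there are 5 lines, with slopes 0, 1, ..., 4). Only the lines that attain the minimum somewhere contribute to roots; other lines are dominated. Here the surviving (envelope) indices are i = 4, i = 3, i = 2, i = 1, i = 0.
Intersections between consecutive envelope lines give the roots: for adjacent envelope indices i < j the intersection is x = (a_i − a_j) / (j − i). Reading off the sorted break points: {-5, 6, 7, 8}.
Verification: at each break x_0, at least two indices attain the minimum of min_i(a_i + i · x_0).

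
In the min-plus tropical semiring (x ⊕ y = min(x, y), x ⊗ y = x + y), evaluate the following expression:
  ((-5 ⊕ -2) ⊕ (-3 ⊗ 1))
((-5 ⊕ -2) ⊕ (-3 ⊗ 1)) = -5

Expand innermost to outermost. Recall ⊕ takes the minimum of its arguments and ⊗ takes their sum. Working out the expression ((-5 ⊕ -2) ⊕ (-3 ⊗ 1)) gives -5.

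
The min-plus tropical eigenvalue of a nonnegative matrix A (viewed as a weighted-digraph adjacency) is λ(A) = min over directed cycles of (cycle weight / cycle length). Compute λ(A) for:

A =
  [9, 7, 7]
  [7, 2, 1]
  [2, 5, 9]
λ(A) = 2

Enumerate directed cycles and compute their means (weight / length). Sample:
  cycle 0 → 0: weight = 9, length = 1, mean = 9/1 ≈ 9.000
  cycle 1 → 1: weight = 2, length = 1, mean = 2/1 ≈ 2.000
  cycle 2 → 2: weight = 9, length = 1, mean = 9/1 ≈ 9.000
  cycle 0 → 1 → 0: weight = 14, length = 2, mean = 14/2 ≈ 7.000
  cycle 0 → 2 → 0: weight = 9, length = 2, mean = 9/2 ≈ 4.500
  cycle 1 → 0 → 1: weight = 14, length = 2, mean = 14/2 ≈ 7.000
Minimum mean = 2.000, attained e.g. along the cycle 1 → 1 with weight 2 and length 1. So λ(A) = 2/1 = 2.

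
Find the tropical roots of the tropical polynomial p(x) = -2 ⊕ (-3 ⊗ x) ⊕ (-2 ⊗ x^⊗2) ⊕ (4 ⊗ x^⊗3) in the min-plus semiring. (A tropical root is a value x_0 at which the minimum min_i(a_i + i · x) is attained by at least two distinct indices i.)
Roots: {-6, -1, 1}

Each tropical root is a break point of the lower envelope of the lines y = a_i + i · x (there are 4 lines, with slopes 0, 1, ..., 3). Only the lines that attain the minimum somewhere contribute to roots; other lines are dominated. Here the surviving (envelope) indices are i = 3, i = 2, i = 1, i = 0.
Intersections between consecutive envelope lines give the roots: for adjacent envelope indices i < j the intersection is x = (a_i − a_j) / (j − i). Reading off the sorted break points: {-6, -1, 1}.
Verification: at each break x_0, at least two indices attain the minimum of min_i(a_i + i · x_0).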